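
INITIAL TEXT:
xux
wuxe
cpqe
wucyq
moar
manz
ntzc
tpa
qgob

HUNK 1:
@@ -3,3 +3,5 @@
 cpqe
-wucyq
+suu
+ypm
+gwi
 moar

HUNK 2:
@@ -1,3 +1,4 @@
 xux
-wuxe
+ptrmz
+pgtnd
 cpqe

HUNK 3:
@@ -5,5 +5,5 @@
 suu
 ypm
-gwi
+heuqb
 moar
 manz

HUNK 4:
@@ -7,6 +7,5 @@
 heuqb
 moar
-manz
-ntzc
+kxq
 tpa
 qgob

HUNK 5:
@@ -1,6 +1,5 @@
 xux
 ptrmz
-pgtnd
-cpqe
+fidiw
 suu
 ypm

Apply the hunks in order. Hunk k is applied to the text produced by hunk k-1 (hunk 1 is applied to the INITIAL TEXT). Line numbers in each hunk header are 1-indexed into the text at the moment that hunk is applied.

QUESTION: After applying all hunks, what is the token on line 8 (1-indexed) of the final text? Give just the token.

Hunk 1: at line 3 remove [wucyq] add [suu,ypm,gwi] -> 11 lines: xux wuxe cpqe suu ypm gwi moar manz ntzc tpa qgob
Hunk 2: at line 1 remove [wuxe] add [ptrmz,pgtnd] -> 12 lines: xux ptrmz pgtnd cpqe suu ypm gwi moar manz ntzc tpa qgob
Hunk 3: at line 5 remove [gwi] add [heuqb] -> 12 lines: xux ptrmz pgtnd cpqe suu ypm heuqb moar manz ntzc tpa qgob
Hunk 4: at line 7 remove [manz,ntzc] add [kxq] -> 11 lines: xux ptrmz pgtnd cpqe suu ypm heuqb moar kxq tpa qgob
Hunk 5: at line 1 remove [pgtnd,cpqe] add [fidiw] -> 10 lines: xux ptrmz fidiw suu ypm heuqb moar kxq tpa qgob
Final line 8: kxq

Answer: kxq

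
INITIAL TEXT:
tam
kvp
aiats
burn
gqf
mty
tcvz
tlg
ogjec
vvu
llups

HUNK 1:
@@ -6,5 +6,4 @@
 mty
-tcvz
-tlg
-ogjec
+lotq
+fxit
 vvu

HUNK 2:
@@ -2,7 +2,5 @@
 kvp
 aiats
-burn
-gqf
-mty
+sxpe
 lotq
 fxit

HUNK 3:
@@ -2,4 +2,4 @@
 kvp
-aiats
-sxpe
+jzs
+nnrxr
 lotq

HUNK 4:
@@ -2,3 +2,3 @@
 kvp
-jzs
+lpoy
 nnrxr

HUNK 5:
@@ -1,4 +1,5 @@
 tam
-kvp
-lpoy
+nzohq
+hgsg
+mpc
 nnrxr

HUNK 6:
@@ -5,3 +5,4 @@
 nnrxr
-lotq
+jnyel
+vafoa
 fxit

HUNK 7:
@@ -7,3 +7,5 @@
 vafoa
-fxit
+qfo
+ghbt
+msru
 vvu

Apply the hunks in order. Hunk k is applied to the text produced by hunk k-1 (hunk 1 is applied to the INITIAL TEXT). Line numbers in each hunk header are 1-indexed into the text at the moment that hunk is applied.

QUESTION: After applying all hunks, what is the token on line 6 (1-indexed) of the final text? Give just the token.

Hunk 1: at line 6 remove [tcvz,tlg,ogjec] add [lotq,fxit] -> 10 lines: tam kvp aiats burn gqf mty lotq fxit vvu llups
Hunk 2: at line 2 remove [burn,gqf,mty] add [sxpe] -> 8 lines: tam kvp aiats sxpe lotq fxit vvu llups
Hunk 3: at line 2 remove [aiats,sxpe] add [jzs,nnrxr] -> 8 lines: tam kvp jzs nnrxr lotq fxit vvu llups
Hunk 4: at line 2 remove [jzs] add [lpoy] -> 8 lines: tam kvp lpoy nnrxr lotq fxit vvu llups
Hunk 5: at line 1 remove [kvp,lpoy] add [nzohq,hgsg,mpc] -> 9 lines: tam nzohq hgsg mpc nnrxr lotq fxit vvu llups
Hunk 6: at line 5 remove [lotq] add [jnyel,vafoa] -> 10 lines: tam nzohq hgsg mpc nnrxr jnyel vafoa fxit vvu llups
Hunk 7: at line 7 remove [fxit] add [qfo,ghbt,msru] -> 12 lines: tam nzohq hgsg mpc nnrxr jnyel vafoa qfo ghbt msru vvu llups
Final line 6: jnyel

Answer: jnyel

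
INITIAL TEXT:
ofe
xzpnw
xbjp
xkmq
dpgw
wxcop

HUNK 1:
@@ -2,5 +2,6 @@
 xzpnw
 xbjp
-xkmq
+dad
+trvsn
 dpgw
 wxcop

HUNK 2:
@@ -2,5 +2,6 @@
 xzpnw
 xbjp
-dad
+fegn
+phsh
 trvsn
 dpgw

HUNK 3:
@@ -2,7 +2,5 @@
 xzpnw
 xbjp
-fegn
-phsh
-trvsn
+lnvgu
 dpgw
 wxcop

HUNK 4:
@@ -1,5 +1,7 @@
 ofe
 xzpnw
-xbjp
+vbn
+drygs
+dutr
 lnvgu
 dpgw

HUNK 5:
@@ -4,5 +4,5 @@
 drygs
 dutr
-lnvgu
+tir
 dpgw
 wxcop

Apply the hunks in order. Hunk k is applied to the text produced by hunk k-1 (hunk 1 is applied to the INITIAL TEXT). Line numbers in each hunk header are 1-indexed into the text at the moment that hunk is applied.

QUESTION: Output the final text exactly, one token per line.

Answer: ofe
xzpnw
vbn
drygs
dutr
tir
dpgw
wxcop

Derivation:
Hunk 1: at line 2 remove [xkmq] add [dad,trvsn] -> 7 lines: ofe xzpnw xbjp dad trvsn dpgw wxcop
Hunk 2: at line 2 remove [dad] add [fegn,phsh] -> 8 lines: ofe xzpnw xbjp fegn phsh trvsn dpgw wxcop
Hunk 3: at line 2 remove [fegn,phsh,trvsn] add [lnvgu] -> 6 lines: ofe xzpnw xbjp lnvgu dpgw wxcop
Hunk 4: at line 1 remove [xbjp] add [vbn,drygs,dutr] -> 8 lines: ofe xzpnw vbn drygs dutr lnvgu dpgw wxcop
Hunk 5: at line 4 remove [lnvgu] add [tir] -> 8 lines: ofe xzpnw vbn drygs dutr tir dpgw wxcop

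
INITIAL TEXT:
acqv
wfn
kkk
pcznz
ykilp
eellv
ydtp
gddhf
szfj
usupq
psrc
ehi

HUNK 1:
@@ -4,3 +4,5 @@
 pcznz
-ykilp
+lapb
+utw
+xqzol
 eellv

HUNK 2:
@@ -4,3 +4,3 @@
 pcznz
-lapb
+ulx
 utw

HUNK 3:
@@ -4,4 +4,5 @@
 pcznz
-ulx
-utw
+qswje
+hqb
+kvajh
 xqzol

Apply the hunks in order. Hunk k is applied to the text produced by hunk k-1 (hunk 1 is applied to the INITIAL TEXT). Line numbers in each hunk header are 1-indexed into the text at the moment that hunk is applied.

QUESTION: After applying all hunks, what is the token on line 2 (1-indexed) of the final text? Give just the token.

Hunk 1: at line 4 remove [ykilp] add [lapb,utw,xqzol] -> 14 lines: acqv wfn kkk pcznz lapb utw xqzol eellv ydtp gddhf szfj usupq psrc ehi
Hunk 2: at line 4 remove [lapb] add [ulx] -> 14 lines: acqv wfn kkk pcznz ulx utw xqzol eellv ydtp gddhf szfj usupq psrc ehi
Hunk 3: at line 4 remove [ulx,utw] add [qswje,hqb,kvajh] -> 15 lines: acqv wfn kkk pcznz qswje hqb kvajh xqzol eellv ydtp gddhf szfj usupq psrc ehi
Final line 2: wfn

Answer: wfn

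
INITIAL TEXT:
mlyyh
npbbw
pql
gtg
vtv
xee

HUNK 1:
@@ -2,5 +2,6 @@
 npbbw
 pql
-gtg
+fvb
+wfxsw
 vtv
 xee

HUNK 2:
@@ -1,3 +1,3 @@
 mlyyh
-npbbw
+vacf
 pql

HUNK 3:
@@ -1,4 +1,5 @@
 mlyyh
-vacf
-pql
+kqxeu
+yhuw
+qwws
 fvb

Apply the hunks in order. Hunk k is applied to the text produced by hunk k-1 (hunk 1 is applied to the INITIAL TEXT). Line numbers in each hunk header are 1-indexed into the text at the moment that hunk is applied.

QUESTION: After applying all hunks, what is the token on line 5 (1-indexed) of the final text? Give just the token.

Hunk 1: at line 2 remove [gtg] add [fvb,wfxsw] -> 7 lines: mlyyh npbbw pql fvb wfxsw vtv xee
Hunk 2: at line 1 remove [npbbw] add [vacf] -> 7 lines: mlyyh vacf pql fvb wfxsw vtv xee
Hunk 3: at line 1 remove [vacf,pql] add [kqxeu,yhuw,qwws] -> 8 lines: mlyyh kqxeu yhuw qwws fvb wfxsw vtv xee
Final line 5: fvb

Answer: fvb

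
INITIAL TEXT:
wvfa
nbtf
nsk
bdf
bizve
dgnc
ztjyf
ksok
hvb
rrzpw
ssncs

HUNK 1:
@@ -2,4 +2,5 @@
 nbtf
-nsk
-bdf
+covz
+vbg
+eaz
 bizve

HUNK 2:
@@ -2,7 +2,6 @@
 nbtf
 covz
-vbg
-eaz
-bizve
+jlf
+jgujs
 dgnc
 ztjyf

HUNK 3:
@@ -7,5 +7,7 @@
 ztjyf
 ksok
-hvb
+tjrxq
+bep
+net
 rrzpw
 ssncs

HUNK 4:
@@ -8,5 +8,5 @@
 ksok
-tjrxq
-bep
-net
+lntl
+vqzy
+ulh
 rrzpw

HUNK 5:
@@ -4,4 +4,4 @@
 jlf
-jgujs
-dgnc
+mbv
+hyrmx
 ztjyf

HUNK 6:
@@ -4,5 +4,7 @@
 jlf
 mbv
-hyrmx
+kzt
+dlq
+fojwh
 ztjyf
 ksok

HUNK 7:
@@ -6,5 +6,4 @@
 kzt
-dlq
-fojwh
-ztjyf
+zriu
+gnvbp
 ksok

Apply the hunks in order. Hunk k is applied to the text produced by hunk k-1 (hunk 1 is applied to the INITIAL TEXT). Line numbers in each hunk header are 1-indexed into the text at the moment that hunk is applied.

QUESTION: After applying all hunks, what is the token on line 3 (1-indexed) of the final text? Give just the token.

Hunk 1: at line 2 remove [nsk,bdf] add [covz,vbg,eaz] -> 12 lines: wvfa nbtf covz vbg eaz bizve dgnc ztjyf ksok hvb rrzpw ssncs
Hunk 2: at line 2 remove [vbg,eaz,bizve] add [jlf,jgujs] -> 11 lines: wvfa nbtf covz jlf jgujs dgnc ztjyf ksok hvb rrzpw ssncs
Hunk 3: at line 7 remove [hvb] add [tjrxq,bep,net] -> 13 lines: wvfa nbtf covz jlf jgujs dgnc ztjyf ksok tjrxq bep net rrzpw ssncs
Hunk 4: at line 8 remove [tjrxq,bep,net] add [lntl,vqzy,ulh] -> 13 lines: wvfa nbtf covz jlf jgujs dgnc ztjyf ksok lntl vqzy ulh rrzpw ssncs
Hunk 5: at line 4 remove [jgujs,dgnc] add [mbv,hyrmx] -> 13 lines: wvfa nbtf covz jlf mbv hyrmx ztjyf ksok lntl vqzy ulh rrzpw ssncs
Hunk 6: at line 4 remove [hyrmx] add [kzt,dlq,fojwh] -> 15 lines: wvfa nbtf covz jlf mbv kzt dlq fojwh ztjyf ksok lntl vqzy ulh rrzpw ssncs
Hunk 7: at line 6 remove [dlq,fojwh,ztjyf] add [zriu,gnvbp] -> 14 lines: wvfa nbtf covz jlf mbv kzt zriu gnvbp ksok lntl vqzy ulh rrzpw ssncs
Final line 3: covz

Answer: covz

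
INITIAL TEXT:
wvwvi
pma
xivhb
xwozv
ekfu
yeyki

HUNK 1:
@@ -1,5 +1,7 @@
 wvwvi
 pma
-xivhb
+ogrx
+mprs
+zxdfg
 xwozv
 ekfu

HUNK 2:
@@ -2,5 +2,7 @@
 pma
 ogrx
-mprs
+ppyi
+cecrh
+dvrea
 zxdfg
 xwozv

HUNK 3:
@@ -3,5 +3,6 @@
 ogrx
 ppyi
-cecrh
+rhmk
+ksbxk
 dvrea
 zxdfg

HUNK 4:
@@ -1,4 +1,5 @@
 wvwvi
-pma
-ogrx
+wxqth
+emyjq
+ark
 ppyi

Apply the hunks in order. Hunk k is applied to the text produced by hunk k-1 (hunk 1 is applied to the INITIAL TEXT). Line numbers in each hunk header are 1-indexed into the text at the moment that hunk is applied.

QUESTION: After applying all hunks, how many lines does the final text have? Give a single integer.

Hunk 1: at line 1 remove [xivhb] add [ogrx,mprs,zxdfg] -> 8 lines: wvwvi pma ogrx mprs zxdfg xwozv ekfu yeyki
Hunk 2: at line 2 remove [mprs] add [ppyi,cecrh,dvrea] -> 10 lines: wvwvi pma ogrx ppyi cecrh dvrea zxdfg xwozv ekfu yeyki
Hunk 3: at line 3 remove [cecrh] add [rhmk,ksbxk] -> 11 lines: wvwvi pma ogrx ppyi rhmk ksbxk dvrea zxdfg xwozv ekfu yeyki
Hunk 4: at line 1 remove [pma,ogrx] add [wxqth,emyjq,ark] -> 12 lines: wvwvi wxqth emyjq ark ppyi rhmk ksbxk dvrea zxdfg xwozv ekfu yeyki
Final line count: 12

Answer: 12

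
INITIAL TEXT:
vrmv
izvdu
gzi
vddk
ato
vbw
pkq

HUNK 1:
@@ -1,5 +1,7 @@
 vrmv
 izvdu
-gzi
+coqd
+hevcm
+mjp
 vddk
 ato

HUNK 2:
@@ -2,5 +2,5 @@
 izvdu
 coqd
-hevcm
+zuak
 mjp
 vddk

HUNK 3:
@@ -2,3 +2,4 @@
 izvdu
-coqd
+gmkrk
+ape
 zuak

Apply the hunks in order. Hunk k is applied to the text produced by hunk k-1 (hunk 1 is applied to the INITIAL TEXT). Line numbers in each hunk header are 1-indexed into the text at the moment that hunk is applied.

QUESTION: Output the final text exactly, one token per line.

Answer: vrmv
izvdu
gmkrk
ape
zuak
mjp
vddk
ato
vbw
pkq

Derivation:
Hunk 1: at line 1 remove [gzi] add [coqd,hevcm,mjp] -> 9 lines: vrmv izvdu coqd hevcm mjp vddk ato vbw pkq
Hunk 2: at line 2 remove [hevcm] add [zuak] -> 9 lines: vrmv izvdu coqd zuak mjp vddk ato vbw pkq
Hunk 3: at line 2 remove [coqd] add [gmkrk,ape] -> 10 lines: vrmv izvdu gmkrk ape zuak mjp vddk ato vbw pkq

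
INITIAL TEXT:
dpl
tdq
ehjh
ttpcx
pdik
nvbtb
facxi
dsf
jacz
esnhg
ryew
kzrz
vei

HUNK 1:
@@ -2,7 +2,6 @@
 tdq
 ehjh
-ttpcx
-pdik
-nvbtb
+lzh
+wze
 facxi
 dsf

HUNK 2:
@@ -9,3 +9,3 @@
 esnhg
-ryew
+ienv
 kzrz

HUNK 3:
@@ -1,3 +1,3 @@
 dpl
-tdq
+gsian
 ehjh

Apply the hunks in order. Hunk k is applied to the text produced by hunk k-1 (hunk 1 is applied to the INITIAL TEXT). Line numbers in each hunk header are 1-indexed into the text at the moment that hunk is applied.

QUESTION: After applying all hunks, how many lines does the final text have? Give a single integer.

Hunk 1: at line 2 remove [ttpcx,pdik,nvbtb] add [lzh,wze] -> 12 lines: dpl tdq ehjh lzh wze facxi dsf jacz esnhg ryew kzrz vei
Hunk 2: at line 9 remove [ryew] add [ienv] -> 12 lines: dpl tdq ehjh lzh wze facxi dsf jacz esnhg ienv kzrz vei
Hunk 3: at line 1 remove [tdq] add [gsian] -> 12 lines: dpl gsian ehjh lzh wze facxi dsf jacz esnhg ienv kzrz vei
Final line count: 12

Answer: 12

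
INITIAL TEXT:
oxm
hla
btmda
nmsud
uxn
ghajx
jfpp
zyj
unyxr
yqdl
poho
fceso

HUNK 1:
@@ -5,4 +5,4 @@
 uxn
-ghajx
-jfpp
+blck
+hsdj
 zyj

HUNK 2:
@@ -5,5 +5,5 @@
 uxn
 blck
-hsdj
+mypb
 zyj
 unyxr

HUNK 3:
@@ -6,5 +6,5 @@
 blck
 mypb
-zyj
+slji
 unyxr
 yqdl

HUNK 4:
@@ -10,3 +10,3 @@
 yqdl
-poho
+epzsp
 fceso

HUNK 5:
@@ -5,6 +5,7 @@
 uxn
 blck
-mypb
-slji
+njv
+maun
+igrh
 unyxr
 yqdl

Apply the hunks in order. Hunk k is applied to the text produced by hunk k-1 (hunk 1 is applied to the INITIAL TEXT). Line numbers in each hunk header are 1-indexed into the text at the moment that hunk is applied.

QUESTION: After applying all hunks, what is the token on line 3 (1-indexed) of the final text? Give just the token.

Answer: btmda

Derivation:
Hunk 1: at line 5 remove [ghajx,jfpp] add [blck,hsdj] -> 12 lines: oxm hla btmda nmsud uxn blck hsdj zyj unyxr yqdl poho fceso
Hunk 2: at line 5 remove [hsdj] add [mypb] -> 12 lines: oxm hla btmda nmsud uxn blck mypb zyj unyxr yqdl poho fceso
Hunk 3: at line 6 remove [zyj] add [slji] -> 12 lines: oxm hla btmda nmsud uxn blck mypb slji unyxr yqdl poho fceso
Hunk 4: at line 10 remove [poho] add [epzsp] -> 12 lines: oxm hla btmda nmsud uxn blck mypb slji unyxr yqdl epzsp fceso
Hunk 5: at line 5 remove [mypb,slji] add [njv,maun,igrh] -> 13 lines: oxm hla btmda nmsud uxn blck njv maun igrh unyxr yqdl epzsp fceso
Final line 3: btmda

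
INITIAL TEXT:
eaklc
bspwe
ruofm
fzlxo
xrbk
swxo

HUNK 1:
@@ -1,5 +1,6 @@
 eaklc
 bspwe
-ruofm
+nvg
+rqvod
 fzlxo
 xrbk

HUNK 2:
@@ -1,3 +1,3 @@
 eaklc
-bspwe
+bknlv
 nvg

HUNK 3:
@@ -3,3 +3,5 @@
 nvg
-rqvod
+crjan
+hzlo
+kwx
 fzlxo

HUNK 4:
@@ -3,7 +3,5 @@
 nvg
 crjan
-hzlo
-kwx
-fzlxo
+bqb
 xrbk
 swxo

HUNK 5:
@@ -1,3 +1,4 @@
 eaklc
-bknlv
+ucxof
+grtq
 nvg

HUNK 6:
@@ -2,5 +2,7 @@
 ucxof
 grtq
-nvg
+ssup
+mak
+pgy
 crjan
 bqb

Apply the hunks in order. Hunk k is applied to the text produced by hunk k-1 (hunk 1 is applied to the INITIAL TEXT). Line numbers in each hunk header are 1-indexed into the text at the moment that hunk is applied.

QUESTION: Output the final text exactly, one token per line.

Answer: eaklc
ucxof
grtq
ssup
mak
pgy
crjan
bqb
xrbk
swxo

Derivation:
Hunk 1: at line 1 remove [ruofm] add [nvg,rqvod] -> 7 lines: eaklc bspwe nvg rqvod fzlxo xrbk swxo
Hunk 2: at line 1 remove [bspwe] add [bknlv] -> 7 lines: eaklc bknlv nvg rqvod fzlxo xrbk swxo
Hunk 3: at line 3 remove [rqvod] add [crjan,hzlo,kwx] -> 9 lines: eaklc bknlv nvg crjan hzlo kwx fzlxo xrbk swxo
Hunk 4: at line 3 remove [hzlo,kwx,fzlxo] add [bqb] -> 7 lines: eaklc bknlv nvg crjan bqb xrbk swxo
Hunk 5: at line 1 remove [bknlv] add [ucxof,grtq] -> 8 lines: eaklc ucxof grtq nvg crjan bqb xrbk swxo
Hunk 6: at line 2 remove [nvg] add [ssup,mak,pgy] -> 10 lines: eaklc ucxof grtq ssup mak pgy crjan bqb xrbk swxo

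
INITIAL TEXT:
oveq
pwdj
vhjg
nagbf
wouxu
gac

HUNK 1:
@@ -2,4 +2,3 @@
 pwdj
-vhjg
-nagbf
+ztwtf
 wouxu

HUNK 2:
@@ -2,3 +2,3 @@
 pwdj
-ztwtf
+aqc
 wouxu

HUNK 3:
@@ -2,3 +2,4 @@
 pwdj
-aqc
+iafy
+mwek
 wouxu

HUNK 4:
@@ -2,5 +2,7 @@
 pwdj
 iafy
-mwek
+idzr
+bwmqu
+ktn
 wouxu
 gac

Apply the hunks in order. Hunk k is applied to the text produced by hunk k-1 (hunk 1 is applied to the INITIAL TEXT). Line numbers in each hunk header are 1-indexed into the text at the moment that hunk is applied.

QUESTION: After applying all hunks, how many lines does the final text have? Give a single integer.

Hunk 1: at line 2 remove [vhjg,nagbf] add [ztwtf] -> 5 lines: oveq pwdj ztwtf wouxu gac
Hunk 2: at line 2 remove [ztwtf] add [aqc] -> 5 lines: oveq pwdj aqc wouxu gac
Hunk 3: at line 2 remove [aqc] add [iafy,mwek] -> 6 lines: oveq pwdj iafy mwek wouxu gac
Hunk 4: at line 2 remove [mwek] add [idzr,bwmqu,ktn] -> 8 lines: oveq pwdj iafy idzr bwmqu ktn wouxu gac
Final line count: 8

Answer: 8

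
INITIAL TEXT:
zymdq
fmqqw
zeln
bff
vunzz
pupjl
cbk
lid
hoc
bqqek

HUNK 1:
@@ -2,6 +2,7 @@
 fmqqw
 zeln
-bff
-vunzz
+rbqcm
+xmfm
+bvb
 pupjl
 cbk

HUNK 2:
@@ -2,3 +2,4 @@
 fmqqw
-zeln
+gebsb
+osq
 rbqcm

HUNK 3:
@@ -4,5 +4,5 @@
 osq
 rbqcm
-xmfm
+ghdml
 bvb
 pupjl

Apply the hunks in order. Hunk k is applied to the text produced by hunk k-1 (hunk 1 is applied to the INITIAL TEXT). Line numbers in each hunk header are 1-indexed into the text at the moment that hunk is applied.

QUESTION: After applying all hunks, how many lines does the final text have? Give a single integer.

Hunk 1: at line 2 remove [bff,vunzz] add [rbqcm,xmfm,bvb] -> 11 lines: zymdq fmqqw zeln rbqcm xmfm bvb pupjl cbk lid hoc bqqek
Hunk 2: at line 2 remove [zeln] add [gebsb,osq] -> 12 lines: zymdq fmqqw gebsb osq rbqcm xmfm bvb pupjl cbk lid hoc bqqek
Hunk 3: at line 4 remove [xmfm] add [ghdml] -> 12 lines: zymdq fmqqw gebsb osq rbqcm ghdml bvb pupjl cbk lid hoc bqqek
Final line count: 12

Answer: 12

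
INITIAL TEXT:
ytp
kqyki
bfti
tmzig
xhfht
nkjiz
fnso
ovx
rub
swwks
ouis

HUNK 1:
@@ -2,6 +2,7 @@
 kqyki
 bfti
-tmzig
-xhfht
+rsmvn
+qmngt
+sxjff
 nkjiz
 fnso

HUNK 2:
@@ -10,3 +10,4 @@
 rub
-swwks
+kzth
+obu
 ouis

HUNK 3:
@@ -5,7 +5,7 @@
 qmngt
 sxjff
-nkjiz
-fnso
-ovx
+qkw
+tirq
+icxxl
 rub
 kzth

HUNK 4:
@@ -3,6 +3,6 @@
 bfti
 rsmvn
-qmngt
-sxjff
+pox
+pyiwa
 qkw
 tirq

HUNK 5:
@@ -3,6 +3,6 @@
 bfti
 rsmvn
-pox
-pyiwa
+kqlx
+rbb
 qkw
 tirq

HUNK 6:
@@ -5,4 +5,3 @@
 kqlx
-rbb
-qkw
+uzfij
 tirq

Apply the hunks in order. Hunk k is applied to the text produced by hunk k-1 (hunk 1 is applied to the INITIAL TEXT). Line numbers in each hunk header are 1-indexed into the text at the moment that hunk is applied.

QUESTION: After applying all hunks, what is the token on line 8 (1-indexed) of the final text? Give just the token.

Answer: icxxl

Derivation:
Hunk 1: at line 2 remove [tmzig,xhfht] add [rsmvn,qmngt,sxjff] -> 12 lines: ytp kqyki bfti rsmvn qmngt sxjff nkjiz fnso ovx rub swwks ouis
Hunk 2: at line 10 remove [swwks] add [kzth,obu] -> 13 lines: ytp kqyki bfti rsmvn qmngt sxjff nkjiz fnso ovx rub kzth obu ouis
Hunk 3: at line 5 remove [nkjiz,fnso,ovx] add [qkw,tirq,icxxl] -> 13 lines: ytp kqyki bfti rsmvn qmngt sxjff qkw tirq icxxl rub kzth obu ouis
Hunk 4: at line 3 remove [qmngt,sxjff] add [pox,pyiwa] -> 13 lines: ytp kqyki bfti rsmvn pox pyiwa qkw tirq icxxl rub kzth obu ouis
Hunk 5: at line 3 remove [pox,pyiwa] add [kqlx,rbb] -> 13 lines: ytp kqyki bfti rsmvn kqlx rbb qkw tirq icxxl rub kzth obu ouis
Hunk 6: at line 5 remove [rbb,qkw] add [uzfij] -> 12 lines: ytp kqyki bfti rsmvn kqlx uzfij tirq icxxl rub kzth obu ouis
Final line 8: icxxl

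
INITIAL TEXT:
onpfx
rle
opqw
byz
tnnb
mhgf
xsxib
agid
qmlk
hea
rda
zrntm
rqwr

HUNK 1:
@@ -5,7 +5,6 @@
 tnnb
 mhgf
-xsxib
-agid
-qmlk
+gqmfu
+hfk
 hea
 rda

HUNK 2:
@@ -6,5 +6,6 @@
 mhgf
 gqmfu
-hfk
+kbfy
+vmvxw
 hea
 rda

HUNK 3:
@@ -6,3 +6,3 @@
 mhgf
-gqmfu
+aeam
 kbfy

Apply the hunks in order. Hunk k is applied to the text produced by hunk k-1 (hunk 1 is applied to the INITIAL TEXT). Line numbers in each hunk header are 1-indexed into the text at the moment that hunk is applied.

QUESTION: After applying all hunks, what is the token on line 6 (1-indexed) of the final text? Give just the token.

Hunk 1: at line 5 remove [xsxib,agid,qmlk] add [gqmfu,hfk] -> 12 lines: onpfx rle opqw byz tnnb mhgf gqmfu hfk hea rda zrntm rqwr
Hunk 2: at line 6 remove [hfk] add [kbfy,vmvxw] -> 13 lines: onpfx rle opqw byz tnnb mhgf gqmfu kbfy vmvxw hea rda zrntm rqwr
Hunk 3: at line 6 remove [gqmfu] add [aeam] -> 13 lines: onpfx rle opqw byz tnnb mhgf aeam kbfy vmvxw hea rda zrntm rqwr
Final line 6: mhgf

Answer: mhgf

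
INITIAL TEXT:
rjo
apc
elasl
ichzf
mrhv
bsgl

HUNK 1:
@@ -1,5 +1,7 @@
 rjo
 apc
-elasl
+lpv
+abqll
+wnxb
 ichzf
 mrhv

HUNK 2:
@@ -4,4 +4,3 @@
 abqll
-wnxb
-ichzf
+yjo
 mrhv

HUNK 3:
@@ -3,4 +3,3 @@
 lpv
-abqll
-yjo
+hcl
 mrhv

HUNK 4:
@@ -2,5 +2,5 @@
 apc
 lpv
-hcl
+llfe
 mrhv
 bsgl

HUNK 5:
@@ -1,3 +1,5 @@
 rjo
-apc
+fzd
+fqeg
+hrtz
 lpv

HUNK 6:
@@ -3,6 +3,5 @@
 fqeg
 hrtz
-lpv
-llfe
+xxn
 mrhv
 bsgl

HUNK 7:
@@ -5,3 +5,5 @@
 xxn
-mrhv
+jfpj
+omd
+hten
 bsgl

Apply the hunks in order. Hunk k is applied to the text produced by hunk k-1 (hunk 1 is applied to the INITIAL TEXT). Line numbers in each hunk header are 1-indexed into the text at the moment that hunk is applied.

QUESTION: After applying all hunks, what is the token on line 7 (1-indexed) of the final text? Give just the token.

Answer: omd

Derivation:
Hunk 1: at line 1 remove [elasl] add [lpv,abqll,wnxb] -> 8 lines: rjo apc lpv abqll wnxb ichzf mrhv bsgl
Hunk 2: at line 4 remove [wnxb,ichzf] add [yjo] -> 7 lines: rjo apc lpv abqll yjo mrhv bsgl
Hunk 3: at line 3 remove [abqll,yjo] add [hcl] -> 6 lines: rjo apc lpv hcl mrhv bsgl
Hunk 4: at line 2 remove [hcl] add [llfe] -> 6 lines: rjo apc lpv llfe mrhv bsgl
Hunk 5: at line 1 remove [apc] add [fzd,fqeg,hrtz] -> 8 lines: rjo fzd fqeg hrtz lpv llfe mrhv bsgl
Hunk 6: at line 3 remove [lpv,llfe] add [xxn] -> 7 lines: rjo fzd fqeg hrtz xxn mrhv bsgl
Hunk 7: at line 5 remove [mrhv] add [jfpj,omd,hten] -> 9 lines: rjo fzd fqeg hrtz xxn jfpj omd hten bsgl
Final line 7: omd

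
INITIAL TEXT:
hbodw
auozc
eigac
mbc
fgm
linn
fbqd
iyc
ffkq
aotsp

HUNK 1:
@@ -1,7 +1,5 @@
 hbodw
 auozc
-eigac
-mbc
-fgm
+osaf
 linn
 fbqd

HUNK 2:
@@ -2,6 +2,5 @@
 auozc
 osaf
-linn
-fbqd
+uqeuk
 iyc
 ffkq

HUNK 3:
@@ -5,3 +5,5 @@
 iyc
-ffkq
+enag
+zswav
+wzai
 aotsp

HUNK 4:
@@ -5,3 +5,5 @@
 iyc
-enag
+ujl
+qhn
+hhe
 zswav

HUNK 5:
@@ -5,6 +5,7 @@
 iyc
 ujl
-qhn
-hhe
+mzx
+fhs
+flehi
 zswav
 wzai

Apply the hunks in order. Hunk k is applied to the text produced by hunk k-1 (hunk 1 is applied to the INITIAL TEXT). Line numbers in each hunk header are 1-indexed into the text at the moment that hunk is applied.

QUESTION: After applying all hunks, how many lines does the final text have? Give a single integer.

Answer: 12

Derivation:
Hunk 1: at line 1 remove [eigac,mbc,fgm] add [osaf] -> 8 lines: hbodw auozc osaf linn fbqd iyc ffkq aotsp
Hunk 2: at line 2 remove [linn,fbqd] add [uqeuk] -> 7 lines: hbodw auozc osaf uqeuk iyc ffkq aotsp
Hunk 3: at line 5 remove [ffkq] add [enag,zswav,wzai] -> 9 lines: hbodw auozc osaf uqeuk iyc enag zswav wzai aotsp
Hunk 4: at line 5 remove [enag] add [ujl,qhn,hhe] -> 11 lines: hbodw auozc osaf uqeuk iyc ujl qhn hhe zswav wzai aotsp
Hunk 5: at line 5 remove [qhn,hhe] add [mzx,fhs,flehi] -> 12 lines: hbodw auozc osaf uqeuk iyc ujl mzx fhs flehi zswav wzai aotsp
Final line count: 12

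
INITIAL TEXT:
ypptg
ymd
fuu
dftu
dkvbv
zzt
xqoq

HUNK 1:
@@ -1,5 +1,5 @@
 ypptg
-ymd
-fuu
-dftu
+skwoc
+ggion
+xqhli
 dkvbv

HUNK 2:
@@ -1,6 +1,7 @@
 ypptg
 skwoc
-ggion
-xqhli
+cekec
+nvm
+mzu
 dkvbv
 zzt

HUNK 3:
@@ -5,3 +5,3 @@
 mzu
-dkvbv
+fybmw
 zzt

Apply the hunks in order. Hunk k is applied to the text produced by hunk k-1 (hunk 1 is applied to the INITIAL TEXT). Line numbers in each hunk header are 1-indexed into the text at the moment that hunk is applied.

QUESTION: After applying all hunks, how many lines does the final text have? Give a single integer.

Answer: 8

Derivation:
Hunk 1: at line 1 remove [ymd,fuu,dftu] add [skwoc,ggion,xqhli] -> 7 lines: ypptg skwoc ggion xqhli dkvbv zzt xqoq
Hunk 2: at line 1 remove [ggion,xqhli] add [cekec,nvm,mzu] -> 8 lines: ypptg skwoc cekec nvm mzu dkvbv zzt xqoq
Hunk 3: at line 5 remove [dkvbv] add [fybmw] -> 8 lines: ypptg skwoc cekec nvm mzu fybmw zzt xqoq
Final line count: 8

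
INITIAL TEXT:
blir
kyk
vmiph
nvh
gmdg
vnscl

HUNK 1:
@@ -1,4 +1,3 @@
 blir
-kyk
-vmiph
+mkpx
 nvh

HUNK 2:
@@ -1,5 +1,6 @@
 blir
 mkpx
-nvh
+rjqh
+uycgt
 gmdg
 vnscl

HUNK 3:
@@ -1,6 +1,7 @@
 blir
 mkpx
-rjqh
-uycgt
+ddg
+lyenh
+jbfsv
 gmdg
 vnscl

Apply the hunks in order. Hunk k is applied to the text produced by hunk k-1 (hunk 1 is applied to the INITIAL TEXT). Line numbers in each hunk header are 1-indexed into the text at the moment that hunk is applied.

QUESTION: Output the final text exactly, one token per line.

Hunk 1: at line 1 remove [kyk,vmiph] add [mkpx] -> 5 lines: blir mkpx nvh gmdg vnscl
Hunk 2: at line 1 remove [nvh] add [rjqh,uycgt] -> 6 lines: blir mkpx rjqh uycgt gmdg vnscl
Hunk 3: at line 1 remove [rjqh,uycgt] add [ddg,lyenh,jbfsv] -> 7 lines: blir mkpx ddg lyenh jbfsv gmdg vnscl

Answer: blir
mkpx
ddg
lyenh
jbfsv
gmdg
vnscl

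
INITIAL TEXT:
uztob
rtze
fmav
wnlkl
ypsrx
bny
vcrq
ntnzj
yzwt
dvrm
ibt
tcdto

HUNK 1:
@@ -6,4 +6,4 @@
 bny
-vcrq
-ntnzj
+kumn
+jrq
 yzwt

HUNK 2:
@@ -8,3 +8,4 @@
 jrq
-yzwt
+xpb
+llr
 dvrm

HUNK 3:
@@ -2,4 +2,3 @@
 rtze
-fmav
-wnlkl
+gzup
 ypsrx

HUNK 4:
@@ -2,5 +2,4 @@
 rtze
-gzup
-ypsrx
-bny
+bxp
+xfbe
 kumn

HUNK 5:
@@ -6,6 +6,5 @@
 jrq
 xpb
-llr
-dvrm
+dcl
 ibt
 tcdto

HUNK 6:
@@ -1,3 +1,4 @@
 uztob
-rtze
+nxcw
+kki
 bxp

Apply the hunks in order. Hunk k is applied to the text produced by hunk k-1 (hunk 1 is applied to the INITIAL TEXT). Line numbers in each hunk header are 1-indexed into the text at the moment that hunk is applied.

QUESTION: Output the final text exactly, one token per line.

Hunk 1: at line 6 remove [vcrq,ntnzj] add [kumn,jrq] -> 12 lines: uztob rtze fmav wnlkl ypsrx bny kumn jrq yzwt dvrm ibt tcdto
Hunk 2: at line 8 remove [yzwt] add [xpb,llr] -> 13 lines: uztob rtze fmav wnlkl ypsrx bny kumn jrq xpb llr dvrm ibt tcdto
Hunk 3: at line 2 remove [fmav,wnlkl] add [gzup] -> 12 lines: uztob rtze gzup ypsrx bny kumn jrq xpb llr dvrm ibt tcdto
Hunk 4: at line 2 remove [gzup,ypsrx,bny] add [bxp,xfbe] -> 11 lines: uztob rtze bxp xfbe kumn jrq xpb llr dvrm ibt tcdto
Hunk 5: at line 6 remove [llr,dvrm] add [dcl] -> 10 lines: uztob rtze bxp xfbe kumn jrq xpb dcl ibt tcdto
Hunk 6: at line 1 remove [rtze] add [nxcw,kki] -> 11 lines: uztob nxcw kki bxp xfbe kumn jrq xpb dcl ibt tcdto

Answer: uztob
nxcw
kki
bxp
xfbe
kumn
jrq
xpb
dcl
ibt
tcdto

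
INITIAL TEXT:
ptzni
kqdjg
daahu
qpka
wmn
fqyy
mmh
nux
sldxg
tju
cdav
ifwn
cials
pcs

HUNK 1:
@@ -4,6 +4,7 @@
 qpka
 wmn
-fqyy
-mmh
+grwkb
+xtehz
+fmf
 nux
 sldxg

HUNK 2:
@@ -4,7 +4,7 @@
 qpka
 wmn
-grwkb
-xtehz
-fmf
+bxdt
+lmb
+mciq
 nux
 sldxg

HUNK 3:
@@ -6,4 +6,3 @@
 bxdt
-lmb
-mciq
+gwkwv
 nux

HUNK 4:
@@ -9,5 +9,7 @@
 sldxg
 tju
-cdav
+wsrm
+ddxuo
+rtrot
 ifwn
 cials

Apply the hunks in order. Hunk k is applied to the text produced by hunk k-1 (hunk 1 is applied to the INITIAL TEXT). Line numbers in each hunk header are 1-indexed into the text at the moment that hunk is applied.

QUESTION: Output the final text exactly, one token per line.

Answer: ptzni
kqdjg
daahu
qpka
wmn
bxdt
gwkwv
nux
sldxg
tju
wsrm
ddxuo
rtrot
ifwn
cials
pcs

Derivation:
Hunk 1: at line 4 remove [fqyy,mmh] add [grwkb,xtehz,fmf] -> 15 lines: ptzni kqdjg daahu qpka wmn grwkb xtehz fmf nux sldxg tju cdav ifwn cials pcs
Hunk 2: at line 4 remove [grwkb,xtehz,fmf] add [bxdt,lmb,mciq] -> 15 lines: ptzni kqdjg daahu qpka wmn bxdt lmb mciq nux sldxg tju cdav ifwn cials pcs
Hunk 3: at line 6 remove [lmb,mciq] add [gwkwv] -> 14 lines: ptzni kqdjg daahu qpka wmn bxdt gwkwv nux sldxg tju cdav ifwn cials pcs
Hunk 4: at line 9 remove [cdav] add [wsrm,ddxuo,rtrot] -> 16 lines: ptzni kqdjg daahu qpka wmn bxdt gwkwv nux sldxg tju wsrm ddxuo rtrot ifwn cials pcs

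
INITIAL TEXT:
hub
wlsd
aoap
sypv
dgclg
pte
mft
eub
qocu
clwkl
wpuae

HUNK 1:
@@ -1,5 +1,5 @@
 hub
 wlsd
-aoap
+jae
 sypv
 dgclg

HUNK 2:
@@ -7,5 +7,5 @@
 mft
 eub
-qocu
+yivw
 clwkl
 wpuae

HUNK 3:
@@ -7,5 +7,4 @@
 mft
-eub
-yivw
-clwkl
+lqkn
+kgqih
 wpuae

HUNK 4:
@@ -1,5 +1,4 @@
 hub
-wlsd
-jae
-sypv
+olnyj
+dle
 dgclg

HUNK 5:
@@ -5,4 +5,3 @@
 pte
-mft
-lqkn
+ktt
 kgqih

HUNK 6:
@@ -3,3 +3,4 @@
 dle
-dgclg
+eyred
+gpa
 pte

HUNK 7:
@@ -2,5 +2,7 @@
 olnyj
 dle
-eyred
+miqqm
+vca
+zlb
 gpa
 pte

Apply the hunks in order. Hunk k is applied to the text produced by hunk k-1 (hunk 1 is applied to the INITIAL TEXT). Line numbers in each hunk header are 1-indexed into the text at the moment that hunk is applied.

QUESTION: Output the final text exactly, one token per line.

Answer: hub
olnyj
dle
miqqm
vca
zlb
gpa
pte
ktt
kgqih
wpuae

Derivation:
Hunk 1: at line 1 remove [aoap] add [jae] -> 11 lines: hub wlsd jae sypv dgclg pte mft eub qocu clwkl wpuae
Hunk 2: at line 7 remove [qocu] add [yivw] -> 11 lines: hub wlsd jae sypv dgclg pte mft eub yivw clwkl wpuae
Hunk 3: at line 7 remove [eub,yivw,clwkl] add [lqkn,kgqih] -> 10 lines: hub wlsd jae sypv dgclg pte mft lqkn kgqih wpuae
Hunk 4: at line 1 remove [wlsd,jae,sypv] add [olnyj,dle] -> 9 lines: hub olnyj dle dgclg pte mft lqkn kgqih wpuae
Hunk 5: at line 5 remove [mft,lqkn] add [ktt] -> 8 lines: hub olnyj dle dgclg pte ktt kgqih wpuae
Hunk 6: at line 3 remove [dgclg] add [eyred,gpa] -> 9 lines: hub olnyj dle eyred gpa pte ktt kgqih wpuae
Hunk 7: at line 2 remove [eyred] add [miqqm,vca,zlb] -> 11 lines: hub olnyj dle miqqm vca zlb gpa pte ktt kgqih wpuae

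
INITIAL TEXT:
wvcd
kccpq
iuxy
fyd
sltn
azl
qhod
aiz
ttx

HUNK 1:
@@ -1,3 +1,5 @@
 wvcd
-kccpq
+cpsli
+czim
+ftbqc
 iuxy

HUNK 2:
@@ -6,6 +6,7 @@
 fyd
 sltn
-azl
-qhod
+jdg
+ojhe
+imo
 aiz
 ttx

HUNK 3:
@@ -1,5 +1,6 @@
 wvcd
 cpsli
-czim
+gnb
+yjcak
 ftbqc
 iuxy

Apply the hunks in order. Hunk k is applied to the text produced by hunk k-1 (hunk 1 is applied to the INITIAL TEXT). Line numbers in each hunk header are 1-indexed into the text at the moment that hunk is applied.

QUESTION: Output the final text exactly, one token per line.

Hunk 1: at line 1 remove [kccpq] add [cpsli,czim,ftbqc] -> 11 lines: wvcd cpsli czim ftbqc iuxy fyd sltn azl qhod aiz ttx
Hunk 2: at line 6 remove [azl,qhod] add [jdg,ojhe,imo] -> 12 lines: wvcd cpsli czim ftbqc iuxy fyd sltn jdg ojhe imo aiz ttx
Hunk 3: at line 1 remove [czim] add [gnb,yjcak] -> 13 lines: wvcd cpsli gnb yjcak ftbqc iuxy fyd sltn jdg ojhe imo aiz ttx

Answer: wvcd
cpsli
gnb
yjcak
ftbqc
iuxy
fyd
sltn
jdg
ojhe
imo
aiz
ttx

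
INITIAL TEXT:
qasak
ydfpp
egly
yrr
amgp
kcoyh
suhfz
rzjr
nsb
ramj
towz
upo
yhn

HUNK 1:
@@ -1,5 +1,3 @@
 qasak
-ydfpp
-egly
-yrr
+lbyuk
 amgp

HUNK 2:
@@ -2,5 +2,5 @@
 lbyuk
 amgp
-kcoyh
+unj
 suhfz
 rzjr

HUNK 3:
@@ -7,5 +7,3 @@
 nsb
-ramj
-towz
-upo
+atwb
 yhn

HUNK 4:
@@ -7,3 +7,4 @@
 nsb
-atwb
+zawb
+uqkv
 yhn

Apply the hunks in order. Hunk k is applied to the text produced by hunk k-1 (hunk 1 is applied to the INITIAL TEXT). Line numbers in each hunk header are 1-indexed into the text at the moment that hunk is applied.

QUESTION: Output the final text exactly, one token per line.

Answer: qasak
lbyuk
amgp
unj
suhfz
rzjr
nsb
zawb
uqkv
yhn

Derivation:
Hunk 1: at line 1 remove [ydfpp,egly,yrr] add [lbyuk] -> 11 lines: qasak lbyuk amgp kcoyh suhfz rzjr nsb ramj towz upo yhn
Hunk 2: at line 2 remove [kcoyh] add [unj] -> 11 lines: qasak lbyuk amgp unj suhfz rzjr nsb ramj towz upo yhn
Hunk 3: at line 7 remove [ramj,towz,upo] add [atwb] -> 9 lines: qasak lbyuk amgp unj suhfz rzjr nsb atwb yhn
Hunk 4: at line 7 remove [atwb] add [zawb,uqkv] -> 10 lines: qasak lbyuk amgp unj suhfz rzjr nsb zawb uqkv yhn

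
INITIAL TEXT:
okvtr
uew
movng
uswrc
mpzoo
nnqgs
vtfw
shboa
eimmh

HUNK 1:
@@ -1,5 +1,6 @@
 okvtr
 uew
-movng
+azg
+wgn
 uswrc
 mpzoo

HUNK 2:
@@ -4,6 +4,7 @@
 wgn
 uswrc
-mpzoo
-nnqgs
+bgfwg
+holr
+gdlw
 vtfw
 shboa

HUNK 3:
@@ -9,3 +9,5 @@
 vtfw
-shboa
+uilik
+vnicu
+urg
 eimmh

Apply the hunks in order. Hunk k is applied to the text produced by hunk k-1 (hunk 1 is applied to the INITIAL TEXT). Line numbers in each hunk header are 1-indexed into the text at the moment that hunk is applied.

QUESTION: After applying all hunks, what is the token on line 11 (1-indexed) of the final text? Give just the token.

Answer: vnicu

Derivation:
Hunk 1: at line 1 remove [movng] add [azg,wgn] -> 10 lines: okvtr uew azg wgn uswrc mpzoo nnqgs vtfw shboa eimmh
Hunk 2: at line 4 remove [mpzoo,nnqgs] add [bgfwg,holr,gdlw] -> 11 lines: okvtr uew azg wgn uswrc bgfwg holr gdlw vtfw shboa eimmh
Hunk 3: at line 9 remove [shboa] add [uilik,vnicu,urg] -> 13 lines: okvtr uew azg wgn uswrc bgfwg holr gdlw vtfw uilik vnicu urg eimmh
Final line 11: vnicu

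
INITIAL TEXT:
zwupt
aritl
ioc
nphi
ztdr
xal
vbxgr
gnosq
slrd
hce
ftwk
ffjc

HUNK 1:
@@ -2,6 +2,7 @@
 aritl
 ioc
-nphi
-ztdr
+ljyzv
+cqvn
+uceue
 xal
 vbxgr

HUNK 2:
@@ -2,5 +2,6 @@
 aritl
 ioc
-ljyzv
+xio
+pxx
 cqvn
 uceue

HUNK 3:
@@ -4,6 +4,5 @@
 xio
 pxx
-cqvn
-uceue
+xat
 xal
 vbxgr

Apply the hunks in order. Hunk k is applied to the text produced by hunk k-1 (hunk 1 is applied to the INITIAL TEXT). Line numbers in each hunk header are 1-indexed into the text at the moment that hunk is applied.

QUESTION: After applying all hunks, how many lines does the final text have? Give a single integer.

Hunk 1: at line 2 remove [nphi,ztdr] add [ljyzv,cqvn,uceue] -> 13 lines: zwupt aritl ioc ljyzv cqvn uceue xal vbxgr gnosq slrd hce ftwk ffjc
Hunk 2: at line 2 remove [ljyzv] add [xio,pxx] -> 14 lines: zwupt aritl ioc xio pxx cqvn uceue xal vbxgr gnosq slrd hce ftwk ffjc
Hunk 3: at line 4 remove [cqvn,uceue] add [xat] -> 13 lines: zwupt aritl ioc xio pxx xat xal vbxgr gnosq slrd hce ftwk ffjc
Final line count: 13

Answer: 13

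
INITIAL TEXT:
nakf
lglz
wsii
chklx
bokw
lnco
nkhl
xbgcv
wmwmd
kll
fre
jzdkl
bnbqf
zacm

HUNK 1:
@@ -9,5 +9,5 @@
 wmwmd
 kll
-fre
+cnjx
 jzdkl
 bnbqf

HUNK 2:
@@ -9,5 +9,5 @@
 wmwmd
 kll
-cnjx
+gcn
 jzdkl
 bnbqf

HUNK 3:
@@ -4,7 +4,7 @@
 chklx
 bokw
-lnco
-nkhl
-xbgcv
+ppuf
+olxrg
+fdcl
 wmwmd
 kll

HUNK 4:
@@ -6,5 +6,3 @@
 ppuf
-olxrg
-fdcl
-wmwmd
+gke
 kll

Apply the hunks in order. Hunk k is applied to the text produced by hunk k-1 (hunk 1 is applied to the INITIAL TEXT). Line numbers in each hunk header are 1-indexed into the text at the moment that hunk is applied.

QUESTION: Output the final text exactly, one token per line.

Answer: nakf
lglz
wsii
chklx
bokw
ppuf
gke
kll
gcn
jzdkl
bnbqf
zacm

Derivation:
Hunk 1: at line 9 remove [fre] add [cnjx] -> 14 lines: nakf lglz wsii chklx bokw lnco nkhl xbgcv wmwmd kll cnjx jzdkl bnbqf zacm
Hunk 2: at line 9 remove [cnjx] add [gcn] -> 14 lines: nakf lglz wsii chklx bokw lnco nkhl xbgcv wmwmd kll gcn jzdkl bnbqf zacm
Hunk 3: at line 4 remove [lnco,nkhl,xbgcv] add [ppuf,olxrg,fdcl] -> 14 lines: nakf lglz wsii chklx bokw ppuf olxrg fdcl wmwmd kll gcn jzdkl bnbqf zacm
Hunk 4: at line 6 remove [olxrg,fdcl,wmwmd] add [gke] -> 12 lines: nakf lglz wsii chklx bokw ppuf gke kll gcn jzdkl bnbqf zacm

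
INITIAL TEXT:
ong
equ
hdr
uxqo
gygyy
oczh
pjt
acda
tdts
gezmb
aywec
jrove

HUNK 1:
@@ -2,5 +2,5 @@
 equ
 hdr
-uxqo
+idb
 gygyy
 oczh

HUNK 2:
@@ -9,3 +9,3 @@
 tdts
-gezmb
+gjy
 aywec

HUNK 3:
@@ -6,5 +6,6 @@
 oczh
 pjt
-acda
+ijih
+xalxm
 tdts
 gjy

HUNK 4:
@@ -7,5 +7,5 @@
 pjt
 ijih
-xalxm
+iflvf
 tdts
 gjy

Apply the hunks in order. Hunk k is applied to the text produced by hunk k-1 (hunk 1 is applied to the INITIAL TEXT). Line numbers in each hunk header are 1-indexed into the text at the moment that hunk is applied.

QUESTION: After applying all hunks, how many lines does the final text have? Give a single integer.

Answer: 13

Derivation:
Hunk 1: at line 2 remove [uxqo] add [idb] -> 12 lines: ong equ hdr idb gygyy oczh pjt acda tdts gezmb aywec jrove
Hunk 2: at line 9 remove [gezmb] add [gjy] -> 12 lines: ong equ hdr idb gygyy oczh pjt acda tdts gjy aywec jrove
Hunk 3: at line 6 remove [acda] add [ijih,xalxm] -> 13 lines: ong equ hdr idb gygyy oczh pjt ijih xalxm tdts gjy aywec jrove
Hunk 4: at line 7 remove [xalxm] add [iflvf] -> 13 lines: ong equ hdr idb gygyy oczh pjt ijih iflvf tdts gjy aywec jrove
Final line count: 13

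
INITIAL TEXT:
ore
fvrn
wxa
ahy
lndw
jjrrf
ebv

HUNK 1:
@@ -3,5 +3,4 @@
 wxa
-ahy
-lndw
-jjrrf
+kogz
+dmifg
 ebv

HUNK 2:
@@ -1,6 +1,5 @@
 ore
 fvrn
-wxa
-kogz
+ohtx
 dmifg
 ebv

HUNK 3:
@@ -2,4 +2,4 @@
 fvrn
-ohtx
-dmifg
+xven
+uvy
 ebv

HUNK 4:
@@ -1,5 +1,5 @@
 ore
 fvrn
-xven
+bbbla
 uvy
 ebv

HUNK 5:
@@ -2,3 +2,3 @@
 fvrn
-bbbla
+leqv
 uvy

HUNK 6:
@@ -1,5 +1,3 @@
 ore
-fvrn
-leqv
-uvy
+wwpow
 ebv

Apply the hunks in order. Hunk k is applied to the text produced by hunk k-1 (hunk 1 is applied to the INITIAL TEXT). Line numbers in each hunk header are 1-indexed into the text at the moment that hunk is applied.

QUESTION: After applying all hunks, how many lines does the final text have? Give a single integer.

Answer: 3

Derivation:
Hunk 1: at line 3 remove [ahy,lndw,jjrrf] add [kogz,dmifg] -> 6 lines: ore fvrn wxa kogz dmifg ebv
Hunk 2: at line 1 remove [wxa,kogz] add [ohtx] -> 5 lines: ore fvrn ohtx dmifg ebv
Hunk 3: at line 2 remove [ohtx,dmifg] add [xven,uvy] -> 5 lines: ore fvrn xven uvy ebv
Hunk 4: at line 1 remove [xven] add [bbbla] -> 5 lines: ore fvrn bbbla uvy ebv
Hunk 5: at line 2 remove [bbbla] add [leqv] -> 5 lines: ore fvrn leqv uvy ebv
Hunk 6: at line 1 remove [fvrn,leqv,uvy] add [wwpow] -> 3 lines: ore wwpow ebv
Final line count: 3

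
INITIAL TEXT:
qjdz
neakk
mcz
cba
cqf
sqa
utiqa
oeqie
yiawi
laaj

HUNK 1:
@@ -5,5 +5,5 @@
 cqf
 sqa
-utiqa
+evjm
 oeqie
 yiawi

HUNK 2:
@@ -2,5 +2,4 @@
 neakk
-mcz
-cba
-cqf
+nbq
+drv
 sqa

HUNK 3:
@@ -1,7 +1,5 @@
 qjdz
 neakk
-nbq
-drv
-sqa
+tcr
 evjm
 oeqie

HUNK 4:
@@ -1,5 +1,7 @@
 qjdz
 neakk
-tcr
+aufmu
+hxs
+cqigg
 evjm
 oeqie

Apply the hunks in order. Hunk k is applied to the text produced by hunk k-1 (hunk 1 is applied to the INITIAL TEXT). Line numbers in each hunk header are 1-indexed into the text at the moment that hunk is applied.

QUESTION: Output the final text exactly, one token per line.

Answer: qjdz
neakk
aufmu
hxs
cqigg
evjm
oeqie
yiawi
laaj

Derivation:
Hunk 1: at line 5 remove [utiqa] add [evjm] -> 10 lines: qjdz neakk mcz cba cqf sqa evjm oeqie yiawi laaj
Hunk 2: at line 2 remove [mcz,cba,cqf] add [nbq,drv] -> 9 lines: qjdz neakk nbq drv sqa evjm oeqie yiawi laaj
Hunk 3: at line 1 remove [nbq,drv,sqa] add [tcr] -> 7 lines: qjdz neakk tcr evjm oeqie yiawi laaj
Hunk 4: at line 1 remove [tcr] add [aufmu,hxs,cqigg] -> 9 lines: qjdz neakk aufmu hxs cqigg evjm oeqie yiawi laaj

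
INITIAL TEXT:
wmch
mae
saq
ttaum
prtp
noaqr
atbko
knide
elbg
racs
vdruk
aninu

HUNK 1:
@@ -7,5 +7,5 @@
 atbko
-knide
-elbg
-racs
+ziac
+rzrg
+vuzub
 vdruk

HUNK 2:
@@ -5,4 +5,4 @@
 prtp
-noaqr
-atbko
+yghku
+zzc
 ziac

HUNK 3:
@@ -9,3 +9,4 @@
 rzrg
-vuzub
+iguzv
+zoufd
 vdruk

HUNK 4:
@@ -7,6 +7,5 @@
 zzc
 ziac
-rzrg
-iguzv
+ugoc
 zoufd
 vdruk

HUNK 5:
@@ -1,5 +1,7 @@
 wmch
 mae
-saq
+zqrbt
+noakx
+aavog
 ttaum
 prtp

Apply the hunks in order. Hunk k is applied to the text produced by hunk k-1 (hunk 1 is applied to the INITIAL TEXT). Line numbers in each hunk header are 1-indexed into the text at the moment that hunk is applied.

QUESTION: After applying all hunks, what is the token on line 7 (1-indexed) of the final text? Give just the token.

Answer: prtp

Derivation:
Hunk 1: at line 7 remove [knide,elbg,racs] add [ziac,rzrg,vuzub] -> 12 lines: wmch mae saq ttaum prtp noaqr atbko ziac rzrg vuzub vdruk aninu
Hunk 2: at line 5 remove [noaqr,atbko] add [yghku,zzc] -> 12 lines: wmch mae saq ttaum prtp yghku zzc ziac rzrg vuzub vdruk aninu
Hunk 3: at line 9 remove [vuzub] add [iguzv,zoufd] -> 13 lines: wmch mae saq ttaum prtp yghku zzc ziac rzrg iguzv zoufd vdruk aninu
Hunk 4: at line 7 remove [rzrg,iguzv] add [ugoc] -> 12 lines: wmch mae saq ttaum prtp yghku zzc ziac ugoc zoufd vdruk aninu
Hunk 5: at line 1 remove [saq] add [zqrbt,noakx,aavog] -> 14 lines: wmch mae zqrbt noakx aavog ttaum prtp yghku zzc ziac ugoc zoufd vdruk aninu
Final line 7: prtp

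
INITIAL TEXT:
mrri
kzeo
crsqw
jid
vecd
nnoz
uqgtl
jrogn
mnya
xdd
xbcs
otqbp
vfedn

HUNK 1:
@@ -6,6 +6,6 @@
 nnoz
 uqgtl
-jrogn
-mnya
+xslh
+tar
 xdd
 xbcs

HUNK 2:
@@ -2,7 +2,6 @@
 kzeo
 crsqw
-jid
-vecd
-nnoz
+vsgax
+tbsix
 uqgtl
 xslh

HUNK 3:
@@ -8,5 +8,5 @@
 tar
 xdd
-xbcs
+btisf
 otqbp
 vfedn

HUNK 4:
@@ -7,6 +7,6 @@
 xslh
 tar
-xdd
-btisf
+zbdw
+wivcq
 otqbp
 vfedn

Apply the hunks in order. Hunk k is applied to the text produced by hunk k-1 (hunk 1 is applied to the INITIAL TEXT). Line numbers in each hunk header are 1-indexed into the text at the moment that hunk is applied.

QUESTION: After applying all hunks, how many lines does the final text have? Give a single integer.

Hunk 1: at line 6 remove [jrogn,mnya] add [xslh,tar] -> 13 lines: mrri kzeo crsqw jid vecd nnoz uqgtl xslh tar xdd xbcs otqbp vfedn
Hunk 2: at line 2 remove [jid,vecd,nnoz] add [vsgax,tbsix] -> 12 lines: mrri kzeo crsqw vsgax tbsix uqgtl xslh tar xdd xbcs otqbp vfedn
Hunk 3: at line 8 remove [xbcs] add [btisf] -> 12 lines: mrri kzeo crsqw vsgax tbsix uqgtl xslh tar xdd btisf otqbp vfedn
Hunk 4: at line 7 remove [xdd,btisf] add [zbdw,wivcq] -> 12 lines: mrri kzeo crsqw vsgax tbsix uqgtl xslh tar zbdw wivcq otqbp vfedn
Final line count: 12

Answer: 12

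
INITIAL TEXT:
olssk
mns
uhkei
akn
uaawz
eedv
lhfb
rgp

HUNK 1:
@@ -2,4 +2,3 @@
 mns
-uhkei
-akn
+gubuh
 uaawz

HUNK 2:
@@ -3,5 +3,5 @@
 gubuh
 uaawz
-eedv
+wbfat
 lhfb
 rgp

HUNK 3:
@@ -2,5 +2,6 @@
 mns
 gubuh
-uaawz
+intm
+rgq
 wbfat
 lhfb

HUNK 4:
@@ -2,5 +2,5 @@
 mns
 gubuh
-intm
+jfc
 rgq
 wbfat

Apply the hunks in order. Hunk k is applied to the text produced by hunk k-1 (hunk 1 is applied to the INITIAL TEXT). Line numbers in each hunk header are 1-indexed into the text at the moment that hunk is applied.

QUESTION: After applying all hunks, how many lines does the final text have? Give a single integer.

Hunk 1: at line 2 remove [uhkei,akn] add [gubuh] -> 7 lines: olssk mns gubuh uaawz eedv lhfb rgp
Hunk 2: at line 3 remove [eedv] add [wbfat] -> 7 lines: olssk mns gubuh uaawz wbfat lhfb rgp
Hunk 3: at line 2 remove [uaawz] add [intm,rgq] -> 8 lines: olssk mns gubuh intm rgq wbfat lhfb rgp
Hunk 4: at line 2 remove [intm] add [jfc] -> 8 lines: olssk mns gubuh jfc rgq wbfat lhfb rgp
Final line count: 8

Answer: 8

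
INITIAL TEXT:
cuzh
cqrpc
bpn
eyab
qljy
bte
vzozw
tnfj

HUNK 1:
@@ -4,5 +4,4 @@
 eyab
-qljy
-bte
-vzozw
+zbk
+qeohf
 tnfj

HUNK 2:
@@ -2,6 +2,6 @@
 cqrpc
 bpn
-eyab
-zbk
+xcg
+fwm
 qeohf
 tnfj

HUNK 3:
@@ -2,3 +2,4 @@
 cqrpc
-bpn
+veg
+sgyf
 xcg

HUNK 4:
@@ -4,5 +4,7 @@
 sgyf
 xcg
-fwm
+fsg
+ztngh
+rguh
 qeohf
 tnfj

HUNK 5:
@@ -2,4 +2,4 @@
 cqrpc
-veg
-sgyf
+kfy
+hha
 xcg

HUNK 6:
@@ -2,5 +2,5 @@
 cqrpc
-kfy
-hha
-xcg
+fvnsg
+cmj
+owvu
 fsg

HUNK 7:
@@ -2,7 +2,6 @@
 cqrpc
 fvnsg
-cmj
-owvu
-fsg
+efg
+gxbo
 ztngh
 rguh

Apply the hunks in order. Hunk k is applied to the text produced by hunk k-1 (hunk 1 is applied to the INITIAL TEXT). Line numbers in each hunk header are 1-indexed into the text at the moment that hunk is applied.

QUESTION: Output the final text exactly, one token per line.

Hunk 1: at line 4 remove [qljy,bte,vzozw] add [zbk,qeohf] -> 7 lines: cuzh cqrpc bpn eyab zbk qeohf tnfj
Hunk 2: at line 2 remove [eyab,zbk] add [xcg,fwm] -> 7 lines: cuzh cqrpc bpn xcg fwm qeohf tnfj
Hunk 3: at line 2 remove [bpn] add [veg,sgyf] -> 8 lines: cuzh cqrpc veg sgyf xcg fwm qeohf tnfj
Hunk 4: at line 4 remove [fwm] add [fsg,ztngh,rguh] -> 10 lines: cuzh cqrpc veg sgyf xcg fsg ztngh rguh qeohf tnfj
Hunk 5: at line 2 remove [veg,sgyf] add [kfy,hha] -> 10 lines: cuzh cqrpc kfy hha xcg fsg ztngh rguh qeohf tnfj
Hunk 6: at line 2 remove [kfy,hha,xcg] add [fvnsg,cmj,owvu] -> 10 lines: cuzh cqrpc fvnsg cmj owvu fsg ztngh rguh qeohf tnfj
Hunk 7: at line 2 remove [cmj,owvu,fsg] add [efg,gxbo] -> 9 lines: cuzh cqrpc fvnsg efg gxbo ztngh rguh qeohf tnfj

Answer: cuzh
cqrpc
fvnsg
efg
gxbo
ztngh
rguh
qeohf
tnfj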